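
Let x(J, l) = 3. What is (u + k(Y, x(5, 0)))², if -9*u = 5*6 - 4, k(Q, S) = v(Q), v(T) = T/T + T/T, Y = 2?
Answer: 64/81 ≈ 0.79012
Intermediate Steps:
v(T) = 2 (v(T) = 1 + 1 = 2)
k(Q, S) = 2
u = -26/9 (u = -(5*6 - 4)/9 = -(30 - 4)/9 = -⅑*26 = -26/9 ≈ -2.8889)
(u + k(Y, x(5, 0)))² = (-26/9 + 2)² = (-8/9)² = 64/81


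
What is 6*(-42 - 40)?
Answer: -492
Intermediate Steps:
6*(-42 - 40) = 6*(-82) = -492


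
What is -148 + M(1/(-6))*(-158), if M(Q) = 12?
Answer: -2044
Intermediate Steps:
-148 + M(1/(-6))*(-158) = -148 + 12*(-158) = -148 - 1896 = -2044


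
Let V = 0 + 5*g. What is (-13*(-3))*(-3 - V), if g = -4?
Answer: 663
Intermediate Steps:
V = -20 (V = 0 + 5*(-4) = 0 - 20 = -20)
(-13*(-3))*(-3 - V) = (-13*(-3))*(-3 - 1*(-20)) = 39*(-3 + 20) = 39*17 = 663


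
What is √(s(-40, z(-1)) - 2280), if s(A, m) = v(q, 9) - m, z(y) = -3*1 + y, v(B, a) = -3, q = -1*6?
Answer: I*√2279 ≈ 47.739*I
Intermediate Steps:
q = -6
z(y) = -3 + y
s(A, m) = -3 - m
√(s(-40, z(-1)) - 2280) = √((-3 - (-3 - 1)) - 2280) = √((-3 - 1*(-4)) - 2280) = √((-3 + 4) - 2280) = √(1 - 2280) = √(-2279) = I*√2279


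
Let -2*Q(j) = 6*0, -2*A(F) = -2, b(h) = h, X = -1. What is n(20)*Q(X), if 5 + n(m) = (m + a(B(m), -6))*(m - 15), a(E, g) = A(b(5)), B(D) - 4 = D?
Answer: 0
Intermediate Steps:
B(D) = 4 + D
A(F) = 1 (A(F) = -½*(-2) = 1)
a(E, g) = 1
Q(j) = 0 (Q(j) = -3*0 = -½*0 = 0)
n(m) = -5 + (1 + m)*(-15 + m) (n(m) = -5 + (m + 1)*(m - 15) = -5 + (1 + m)*(-15 + m))
n(20)*Q(X) = (-20 + 20² - 14*20)*0 = (-20 + 400 - 280)*0 = 100*0 = 0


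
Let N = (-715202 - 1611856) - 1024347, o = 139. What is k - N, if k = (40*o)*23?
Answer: 3479285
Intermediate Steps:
k = 127880 (k = (40*139)*23 = 5560*23 = 127880)
N = -3351405 (N = -2327058 - 1024347 = -3351405)
k - N = 127880 - 1*(-3351405) = 127880 + 3351405 = 3479285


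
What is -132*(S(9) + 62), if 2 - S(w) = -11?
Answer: -9900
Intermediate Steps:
S(w) = 13 (S(w) = 2 - 1*(-11) = 2 + 11 = 13)
-132*(S(9) + 62) = -132*(13 + 62) = -132*75 = -9900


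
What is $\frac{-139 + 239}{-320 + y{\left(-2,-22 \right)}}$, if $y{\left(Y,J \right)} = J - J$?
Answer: $- \frac{5}{16} \approx -0.3125$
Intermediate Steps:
$y{\left(Y,J \right)} = 0$
$\frac{-139 + 239}{-320 + y{\left(-2,-22 \right)}} = \frac{-139 + 239}{-320 + 0} = \frac{100}{-320} = 100 \left(- \frac{1}{320}\right) = - \frac{5}{16}$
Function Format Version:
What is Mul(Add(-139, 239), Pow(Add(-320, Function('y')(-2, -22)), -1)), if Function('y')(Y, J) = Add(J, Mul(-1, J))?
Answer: Rational(-5, 16) ≈ -0.31250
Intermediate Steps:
Function('y')(Y, J) = 0
Mul(Add(-139, 239), Pow(Add(-320, Function('y')(-2, -22)), -1)) = Mul(Add(-139, 239), Pow(Add(-320, 0), -1)) = Mul(100, Pow(-320, -1)) = Mul(100, Rational(-1, 320)) = Rational(-5, 16)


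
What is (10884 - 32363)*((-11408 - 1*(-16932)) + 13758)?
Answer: -414158078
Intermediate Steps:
(10884 - 32363)*((-11408 - 1*(-16932)) + 13758) = -21479*((-11408 + 16932) + 13758) = -21479*(5524 + 13758) = -21479*19282 = -414158078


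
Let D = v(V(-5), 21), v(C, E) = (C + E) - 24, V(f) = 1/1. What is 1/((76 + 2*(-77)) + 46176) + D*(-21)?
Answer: 1936117/46098 ≈ 42.000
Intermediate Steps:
V(f) = 1
v(C, E) = -24 + C + E
D = -2 (D = -24 + 1 + 21 = -2)
1/((76 + 2*(-77)) + 46176) + D*(-21) = 1/((76 + 2*(-77)) + 46176) - 2*(-21) = 1/((76 - 154) + 46176) + 42 = 1/(-78 + 46176) + 42 = 1/46098 + 42 = 1936117/46098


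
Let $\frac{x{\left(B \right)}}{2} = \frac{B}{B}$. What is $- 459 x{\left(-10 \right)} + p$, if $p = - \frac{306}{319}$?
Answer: $- \frac{293148}{319} \approx -918.96$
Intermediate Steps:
$p = - \frac{306}{319}$ ($p = \left(-306\right) \frac{1}{319} = - \frac{306}{319} \approx -0.95925$)
$x{\left(B \right)} = 2$ ($x{\left(B \right)} = 2 \frac{B}{B} = 2 \cdot 1 = 2$)
$- 459 x{\left(-10 \right)} + p = \left(-459\right) 2 - \frac{306}{319} = -918 - \frac{306}{319} = - \frac{293148}{319}$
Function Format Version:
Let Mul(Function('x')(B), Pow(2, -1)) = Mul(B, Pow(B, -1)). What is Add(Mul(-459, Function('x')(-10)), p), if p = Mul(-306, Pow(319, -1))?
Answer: Rational(-293148, 319) ≈ -918.96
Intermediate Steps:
p = Rational(-306, 319) (p = Mul(-306, Rational(1, 319)) = Rational(-306, 319) ≈ -0.95925)
Function('x')(B) = 2 (Function('x')(B) = Mul(2, Mul(B, Pow(B, -1))) = Mul(2, 1) = 2)
Add(Mul(-459, Function('x')(-10)), p) = Add(Mul(-459, 2), Rational(-306, 319)) = Add(-918, Rational(-306, 319)) = Rational(-293148, 319)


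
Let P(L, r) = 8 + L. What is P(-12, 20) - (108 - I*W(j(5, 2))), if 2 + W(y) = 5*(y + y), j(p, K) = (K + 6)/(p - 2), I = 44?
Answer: 2920/3 ≈ 973.33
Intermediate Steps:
j(p, K) = (6 + K)/(-2 + p)
W(y) = -2 + 10*y (W(y) = -2 + 5*(y + y) = -2 + 5*(2*y) = -2 + 10*y)
P(-12, 20) - (108 - I*W(j(5, 2))) = (8 - 12) - (108 - 44*(-2 + 10*((6 + 2)/(-2 + 5)))) = -4 - (108 - 44*(-2 + 10*(8/3))) = -4 - (108 - 44*(-2 + 80/3)) = -4 - (108 - 44*74/3) = -4 - (108 - 1*3256/3) = -4 - (108 - 3256/3) = -4 - 1*(-2932/3) = -4 + 2932/3 = 2920/3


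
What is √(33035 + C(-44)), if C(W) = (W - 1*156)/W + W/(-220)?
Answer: √99945230/55 ≈ 181.77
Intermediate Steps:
C(W) = -W/220 + (-156 + W)/W (C(W) = (W - 156)/W + W*(-1/220) = (-156 + W)/W - W/220 = -W/220 + (-156 + W)/W)
√(33035 + C(-44)) = √(33035 + (1 - 156/(-44) - 1/220*(-44))) = √(33035 + (1 - 156*(-1/44) + ⅕)) = √(33035 + (1 + 39/11 + ⅕)) = √(33035 + 261/55) = √(1817186/55) = √99945230/55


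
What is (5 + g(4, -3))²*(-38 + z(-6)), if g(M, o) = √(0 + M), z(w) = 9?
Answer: -1421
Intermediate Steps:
g(M, o) = √M
(5 + g(4, -3))²*(-38 + z(-6)) = (5 + √4)²*(-38 + 9) = (5 + 2)²*(-29) = 7²*(-29) = 49*(-29) = -1421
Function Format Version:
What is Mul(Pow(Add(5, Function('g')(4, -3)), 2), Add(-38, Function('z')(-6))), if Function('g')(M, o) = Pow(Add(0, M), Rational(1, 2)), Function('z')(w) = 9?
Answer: -1421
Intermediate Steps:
Function('g')(M, o) = Pow(M, Rational(1, 2))
Mul(Pow(Add(5, Function('g')(4, -3)), 2), Add(-38, Function('z')(-6))) = Mul(Pow(Add(5, Pow(4, Rational(1, 2))), 2), Add(-38, 9)) = Mul(Pow(Add(5, 2), 2), -29) = Mul(Pow(7, 2), -29) = Mul(49, -29) = -1421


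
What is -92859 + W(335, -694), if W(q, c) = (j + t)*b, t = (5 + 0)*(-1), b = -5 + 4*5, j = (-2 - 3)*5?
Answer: -93309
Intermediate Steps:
j = -25 (j = -5*5 = -25)
b = 15 (b = -5 + 20 = 15)
t = -5 (t = 5*(-1) = -5)
W(q, c) = -450 (W(q, c) = (-25 - 5)*15 = -30*15 = -450)
-92859 + W(335, -694) = -92859 - 450 = -93309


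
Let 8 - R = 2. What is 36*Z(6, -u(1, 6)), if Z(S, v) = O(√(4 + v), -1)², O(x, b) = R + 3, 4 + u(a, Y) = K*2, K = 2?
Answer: 2916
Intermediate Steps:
R = 6 (R = 8 - 1*2 = 8 - 2 = 6)
u(a, Y) = 0 (u(a, Y) = -4 + 2*2 = -4 + 4 = 0)
O(x, b) = 9 (O(x, b) = 6 + 3 = 9)
Z(S, v) = 81 (Z(S, v) = 9² = 81)
36*Z(6, -u(1, 6)) = 36*81 = 2916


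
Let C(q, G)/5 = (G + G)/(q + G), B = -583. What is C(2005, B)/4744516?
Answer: -2915/3373350876 ≈ -8.6413e-7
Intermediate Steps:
C(q, G) = 10*G/(G + q) (C(q, G) = 5*((G + G)/(q + G)) = 5*((2*G)/(G + q)) = 5*(2*G/(G + q)) = 10*G/(G + q))
C(2005, B)/4744516 = (10*(-583)/(-583 + 2005))/4744516 = (10*(-583)/1422)*(1/4744516) = (10*(-583)*(1/1422))*(1/4744516) = -2915/711*1/4744516 = -2915/3373350876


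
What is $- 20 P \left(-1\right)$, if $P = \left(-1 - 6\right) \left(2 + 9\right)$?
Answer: $-1540$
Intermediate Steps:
$P = -77$ ($P = \left(-7\right) 11 = -77$)
$- 20 P \left(-1\right) = \left(-20\right) \left(-77\right) \left(-1\right) = 1540 \left(-1\right) = -1540$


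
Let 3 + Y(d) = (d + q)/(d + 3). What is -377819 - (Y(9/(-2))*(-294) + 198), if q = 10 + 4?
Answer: -380761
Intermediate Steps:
q = 14
Y(d) = -3 + (14 + d)/(3 + d) (Y(d) = -3 + (d + 14)/(d + 3) = -3 + (14 + d)/(3 + d))
-377819 - (Y(9/(-2))*(-294) + 198) = -377819 - (((5 - 18/(-2))/(3 + 9/(-2)))*(-294) + 198) = -377819 - (((5 - 18*(-1)/2)/(3 + 9*(-½)))*(-294) + 198) = -377819 - (((5 - 2*(-9/2))/(3 - 9/2))*(-294) + 198) = -377819 - (((5 + 9)/(-3/2))*(-294) + 198) = -377819 - (-⅔*14*(-294) + 198) = -377819 - (-28/3*(-294) + 198) = -377819 - (2744 + 198) = -377819 - 1*2942 = -377819 - 2942 = -380761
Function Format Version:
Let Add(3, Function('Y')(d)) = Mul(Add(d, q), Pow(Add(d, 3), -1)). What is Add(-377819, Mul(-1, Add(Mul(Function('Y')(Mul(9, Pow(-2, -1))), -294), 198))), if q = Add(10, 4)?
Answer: -380761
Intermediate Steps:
q = 14
Function('Y')(d) = Add(-3, Mul(Pow(Add(3, d), -1), Add(14, d))) (Function('Y')(d) = Add(-3, Mul(Add(d, 14), Pow(Add(d, 3), -1))) = Add(-3, Mul(Add(14, d), Pow(Add(3, d), -1))) = Add(-3, Mul(Pow(Add(3, d), -1), Add(14, d))))
Add(-377819, Mul(-1, Add(Mul(Function('Y')(Mul(9, Pow(-2, -1))), -294), 198))) = Add(-377819, Mul(-1, Add(Mul(Mul(Pow(Add(3, Mul(9, Pow(-2, -1))), -1), Add(5, Mul(-2, Mul(9, Pow(-2, -1))))), -294), 198))) = Add(-377819, Mul(-1, Add(Mul(Mul(Pow(Add(3, Mul(9, Rational(-1, 2))), -1), Add(5, Mul(-2, Mul(9, Rational(-1, 2))))), -294), 198))) = Add(-377819, Mul(-1, Add(Mul(Mul(Pow(Add(3, Rational(-9, 2)), -1), Add(5, Mul(-2, Rational(-9, 2)))), -294), 198))) = Add(-377819, Mul(-1, Add(Mul(Mul(Pow(Rational(-3, 2), -1), Add(5, 9)), -294), 198))) = Add(-377819, Mul(-1, Add(Mul(Mul(Rational(-2, 3), 14), -294), 198))) = Add(-377819, Mul(-1, Add(Mul(Rational(-28, 3), -294), 198))) = Add(-377819, Mul(-1, Add(2744, 198))) = Add(-377819, Mul(-1, 2942)) = Add(-377819, -2942) = -380761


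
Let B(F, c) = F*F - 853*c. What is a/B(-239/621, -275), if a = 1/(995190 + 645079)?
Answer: 385641/148381677524213224 ≈ 2.5990e-12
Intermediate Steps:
B(F, c) = F**2 - 853*c
a = 1/1640269 ≈ 6.0966e-7
a/B(-239/621, -275) = 1/(1640269*((-239/621)**2 - 853*(-275))) = 1/(1640269*((-239*1/621)**2 + 234575)) = 1/(1640269*((-239/621)**2 + 234575)) = 1/(1640269*(57121/385641 + 234575)) = 1/(1640269*(90461794696/385641)) = (1/1640269)*(385641/90461794696) = 385641/148381677524213224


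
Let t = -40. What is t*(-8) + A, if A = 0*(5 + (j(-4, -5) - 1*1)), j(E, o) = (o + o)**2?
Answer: 320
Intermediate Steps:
j(E, o) = 4*o**2 (j(E, o) = (2*o)**2 = 4*o**2)
A = 0 (A = 0*(5 + (4*(-5)**2 - 1*1)) = 0*(5 + (4*25 - 1)) = 0*(5 + (100 - 1)) = 0*(5 + 99) = 0*104 = 0)
t*(-8) + A = -40*(-8) + 0 = 320 + 0 = 320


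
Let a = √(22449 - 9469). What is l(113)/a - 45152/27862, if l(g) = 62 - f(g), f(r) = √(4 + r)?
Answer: -22576/13931 - 3*√42185/6490 + 31*√3245/3245 ≈ -1.1713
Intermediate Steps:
a = 2*√3245 (a = √12980 = 2*√3245 ≈ 113.93)
l(g) = 62 - √(4 + g)
l(113)/a - 45152/27862 = (62 - √(4 + 113))/((2*√3245)) - 45152/27862 = (62 - √117)*(√3245/6490) - 45152*1/27862 = (62 - 3*√13)*(√3245/6490) - 22576/13931 = √3245*(62 - 3*√13)/6490 - 22576/13931 = -22576/13931 + √3245*(62 - 3*√13)/6490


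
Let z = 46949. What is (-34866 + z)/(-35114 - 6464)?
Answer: -12083/41578 ≈ -0.29061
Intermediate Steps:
(-34866 + z)/(-35114 - 6464) = (-34866 + 46949)/(-35114 - 6464) = 12083/(-41578) = 12083*(-1/41578) = -12083/41578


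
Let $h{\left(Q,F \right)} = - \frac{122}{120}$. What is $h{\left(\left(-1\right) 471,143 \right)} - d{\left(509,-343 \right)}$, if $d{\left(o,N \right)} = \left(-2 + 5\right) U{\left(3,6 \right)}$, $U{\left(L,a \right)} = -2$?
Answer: $\frac{299}{60} \approx 4.9833$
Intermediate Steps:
$d{\left(o,N \right)} = -6$ ($d{\left(o,N \right)} = \left(-2 + 5\right) \left(-2\right) = 3 \left(-2\right) = -6$)
$h{\left(Q,F \right)} = - \frac{61}{60}$ ($h{\left(Q,F \right)} = \left(-122\right) \frac{1}{120} = - \frac{61}{60}$)
$h{\left(\left(-1\right) 471,143 \right)} - d{\left(509,-343 \right)} = - \frac{61}{60} - -6 = - \frac{61}{60} + 6 = \frac{299}{60}$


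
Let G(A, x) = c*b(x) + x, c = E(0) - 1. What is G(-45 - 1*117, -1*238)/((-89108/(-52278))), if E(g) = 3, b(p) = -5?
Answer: -3241236/22277 ≈ -145.50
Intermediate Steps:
c = 2 (c = 3 - 1 = 2)
G(A, x) = -10 + x (G(A, x) = 2*(-5) + x = -10 + x)
G(-45 - 1*117, -1*238)/((-89108/(-52278))) = (-10 - 1*238)/((-89108/(-52278))) = (-10 - 238)/((-89108*(-1/52278))) = -248/44554/26139 = -248*26139/44554 = -3241236/22277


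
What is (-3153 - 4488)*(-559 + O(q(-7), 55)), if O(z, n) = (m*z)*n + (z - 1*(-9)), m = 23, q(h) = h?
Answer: 71917092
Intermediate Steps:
O(z, n) = 9 + z + 23*n*z (O(z, n) = (23*z)*n + (z - 1*(-9)) = 23*n*z + (z + 9) = 23*n*z + (9 + z) = 9 + z + 23*n*z)
(-3153 - 4488)*(-559 + O(q(-7), 55)) = (-3153 - 4488)*(-559 + (9 - 7 + 23*55*(-7))) = -7641*(-559 + (9 - 7 - 8855)) = -7641*(-559 - 8853) = -7641*(-9412) = 71917092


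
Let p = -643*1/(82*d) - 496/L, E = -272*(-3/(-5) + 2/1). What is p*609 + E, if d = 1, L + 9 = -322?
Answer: -620204357/135710 ≈ -4570.1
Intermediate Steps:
L = -331 (L = -9 - 322 = -331)
E = -3536/5 (E = -272*(-3*(-⅕) + 2*1) = -272*(⅗ + 2) = -272*13/5 = -3536/5 ≈ -707.20)
p = -172161/27142 (p = -643/(82*1) - 496/(-331) = -643/82 - 496*(-1/331) = -643*1/82 + 496/331 = -643/82 + 496/331 = -172161/27142 ≈ -6.3430)
p*609 + E = -172161/27142*609 - 3536/5 = -104846049/27142 - 3536/5 = -620204357/135710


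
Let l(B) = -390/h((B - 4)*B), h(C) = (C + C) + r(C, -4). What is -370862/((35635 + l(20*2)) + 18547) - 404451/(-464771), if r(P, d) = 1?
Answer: -216726096306005/36274900624496 ≈ -5.9745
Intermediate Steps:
h(C) = 1 + 2*C (h(C) = (C + C) + 1 = 2*C + 1 = 1 + 2*C)
l(B) = -390/(1 + 2*B*(-4 + B)) (l(B) = -390/(1 + 2*((B - 4)*B)) = -390/(1 + 2*((-4 + B)*B)) = -390/(1 + 2*(B*(-4 + B))) = -390/(1 + 2*B*(-4 + B)))
-370862/((35635 + l(20*2)) + 18547) - 404451/(-464771) = -370862/((35635 - 390/(1 + 2*(20*2)*(-4 + 20*2))) + 18547) - 404451/(-464771) = -370862/((35635 - 390/(1 + 2*40*(-4 + 40))) + 18547) - 404451*(-1/464771) = -370862/((35635 - 390/(1 + 2*40*36)) + 18547) + 404451/464771 = -370862/((35635 - 390/(1 + 2880)) + 18547) + 404451/464771 = -370862/((35635 - 390/2881) + 18547) + 404451/464771 = -370862/(102664045/2881 + 18547) + 404451/464771 = -370862/156097952/2881 + 404451/464771 = -370862*2881/156097952 + 404451/464771 = -534226711/78048976 + 404451/464771 = -216726096306005/36274900624496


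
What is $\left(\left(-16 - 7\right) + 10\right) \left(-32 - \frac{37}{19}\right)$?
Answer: $\frac{8385}{19} \approx 441.32$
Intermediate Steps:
$\left(\left(-16 - 7\right) + 10\right) \left(-32 - \frac{37}{19}\right) = \left(-23 + 10\right) \left(-32 - \frac{37}{19}\right) = - 13 \left(-32 - \frac{37}{19}\right) = \left(-13\right) \left(- \frac{645}{19}\right) = \frac{8385}{19}$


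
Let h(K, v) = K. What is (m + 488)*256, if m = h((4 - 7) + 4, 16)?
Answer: 125184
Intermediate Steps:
m = 1 (m = (4 - 7) + 4 = -3 + 4 = 1)
(m + 488)*256 = (1 + 488)*256 = 489*256 = 125184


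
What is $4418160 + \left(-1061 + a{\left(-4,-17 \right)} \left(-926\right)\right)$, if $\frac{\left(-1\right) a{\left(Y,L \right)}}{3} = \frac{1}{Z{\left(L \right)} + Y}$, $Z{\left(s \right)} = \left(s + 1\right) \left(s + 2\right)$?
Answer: $\frac{521219071}{118} \approx 4.4171 \cdot 10^{6}$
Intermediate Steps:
$Z{\left(s \right)} = \left(1 + s\right) \left(2 + s\right)$
$a{\left(Y,L \right)} = - \frac{3}{2 + Y + L^{2} + 3 L}$ ($a{\left(Y,L \right)} = - \frac{3}{\left(2 + L^{2} + 3 L\right) + Y} = - \frac{3}{2 + Y + L^{2} + 3 L}$)
$4418160 + \left(-1061 + a{\left(-4,-17 \right)} \left(-926\right)\right) = 4418160 - \left(1061 - - \frac{3}{2 - 4 + \left(-17\right)^{2} + 3 \left(-17\right)} \left(-926\right)\right) = 4418160 - \left(1061 - - \frac{3}{2 - 4 + 289 - 51} \left(-926\right)\right) = 4418160 - \left(1061 - - \frac{3}{236} \left(-926\right)\right) = 4418160 - \left(1061 - \left(-3\right) \frac{1}{236} \left(-926\right)\right) = 4418160 - \frac{123809}{118} = \frac{521219071}{118}$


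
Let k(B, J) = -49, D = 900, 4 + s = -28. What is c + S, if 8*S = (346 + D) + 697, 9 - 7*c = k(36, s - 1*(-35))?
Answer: 14065/56 ≈ 251.16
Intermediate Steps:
s = -32 (s = -4 - 28 = -32)
c = 58/7 (c = 9/7 - 1/7*(-49) = 9/7 + 7 = 58/7 ≈ 8.2857)
S = 1943/8 (S = ((346 + 900) + 697)/8 = (1246 + 697)/8 = (1/8)*1943 = 1943/8 ≈ 242.88)
c + S = 58/7 + 1943/8 = 14065/56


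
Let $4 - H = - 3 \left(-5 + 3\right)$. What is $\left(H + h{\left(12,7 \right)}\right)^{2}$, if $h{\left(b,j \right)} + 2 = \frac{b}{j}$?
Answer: $\frac{256}{49} \approx 5.2245$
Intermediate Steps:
$H = -2$ ($H = 4 - - 3 \left(-5 + 3\right) = 4 - \left(-3\right) \left(-2\right) = 4 - 6 = -2$)
$h{\left(b,j \right)} = -2 + \frac{b}{j}$
$\left(H + h{\left(12,7 \right)}\right)^{2} = \left(-2 - \left(2 - \frac{12}{7}\right)\right)^{2} = \left(-2 + \left(-2 + 12 \cdot \frac{1}{7}\right)\right)^{2} = \left(-2 + \left(-2 + \frac{12}{7}\right)\right)^{2} = \left(-2 - \frac{2}{7}\right)^{2} = \left(- \frac{16}{7}\right)^{2} = \frac{256}{49}$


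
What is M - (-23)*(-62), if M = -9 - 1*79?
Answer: -1514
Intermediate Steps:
M = -88 (M = -9 - 79 = -88)
M - (-23)*(-62) = -88 - (-23)*(-62) = -88 - 23*62 = -88 - 1426 = -1514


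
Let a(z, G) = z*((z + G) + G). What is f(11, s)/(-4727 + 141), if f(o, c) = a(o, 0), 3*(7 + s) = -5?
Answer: -121/4586 ≈ -0.026385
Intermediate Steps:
s = -26/3 (s = -7 + (⅓)*(-5) = -7 - 5/3 = -26/3 ≈ -8.6667)
a(z, G) = z*(z + 2*G) (a(z, G) = z*((G + z) + G) = z*(z + 2*G))
f(o, c) = o² (f(o, c) = o*(o + 2*0) = o*(o + 0) = o*o = o²)
f(11, s)/(-4727 + 141) = 11²/(-4727 + 141) = 121/(-4586) = 121*(-1/4586) = -121/4586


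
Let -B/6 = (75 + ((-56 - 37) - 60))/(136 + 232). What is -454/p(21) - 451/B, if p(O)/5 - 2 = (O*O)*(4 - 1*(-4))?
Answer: -366193459/1032525 ≈ -354.66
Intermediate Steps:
B = 117/92 (B = -6*(75 + ((-56 - 37) - 60))/(136 + 232) = -6*(75 + (-93 - 60))/368 = -6*(75 - 153)/368 = -(-468)/368 = -6*(-39/184) = 117/92 ≈ 1.2717)
p(O) = 10 + 40*O**2 (p(O) = 10 + 5*((O*O)*(4 - 1*(-4))) = 10 + 5*(O**2*(4 + 4)) = 10 + 5*(O**2*8) = 10 + 5*(8*O**2) = 10 + 40*O**2)
-454/p(21) - 451/B = -454/(10 + 40*21**2) - 451/117/92 = -454/(10 + 40*441) - 451*92/117 = -454/(10 + 17640) - 41492/117 = -454/17650 - 41492/117 = -454*1/17650 - 41492/117 = -227/8825 - 41492/117 = -366193459/1032525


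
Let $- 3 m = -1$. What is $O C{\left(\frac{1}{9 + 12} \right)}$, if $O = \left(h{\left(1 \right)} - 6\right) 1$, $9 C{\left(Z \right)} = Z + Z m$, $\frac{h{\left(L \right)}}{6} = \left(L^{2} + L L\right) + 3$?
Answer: $\frac{32}{189} \approx 0.16931$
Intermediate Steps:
$m = \frac{1}{3}$ ($m = \left(- \frac{1}{3}\right) \left(-1\right) = \frac{1}{3} \approx 0.33333$)
$h{\left(L \right)} = 18 + 12 L^{2}$ ($h{\left(L \right)} = 6 \left(\left(L^{2} + L L\right) + 3\right) = 6 \left(\left(L^{2} + L^{2}\right) + 3\right) = 6 \left(2 L^{2} + 3\right) = 6 \left(3 + 2 L^{2}\right) = 18 + 12 L^{2}$)
$C{\left(Z \right)} = \frac{4 Z}{27}$ ($C{\left(Z \right)} = \frac{Z + Z \frac{1}{3}}{9} = \frac{Z + \frac{Z}{3}}{9} = \frac{\frac{4}{3} Z}{9} = \frac{4 Z}{27}$)
$O = 24$ ($O = \left(\left(18 + 12 \cdot 1^{2}\right) - 6\right) 1 = \left(\left(18 + 12 \cdot 1\right) - 6\right) 1 = \left(\left(18 + 12\right) - 6\right) 1 = \left(30 - 6\right) 1 = 24 \cdot 1 = 24$)
$O C{\left(\frac{1}{9 + 12} \right)} = 24 \frac{4}{27 \left(9 + 12\right)} = 24 \frac{4}{27 \cdot 21} = 24 \cdot \frac{4}{27} \cdot \frac{1}{21} = 24 \cdot \frac{4}{567} = \frac{32}{189}$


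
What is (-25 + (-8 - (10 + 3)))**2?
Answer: 2116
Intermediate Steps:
(-25 + (-8 - (10 + 3)))**2 = (-25 + (-8 - 1*13))**2 = (-25 + (-8 - 13))**2 = (-25 - 21)**2 = (-46)**2 = 2116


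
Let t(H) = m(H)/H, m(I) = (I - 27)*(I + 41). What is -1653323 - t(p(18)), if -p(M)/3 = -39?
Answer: -21494779/13 ≈ -1.6534e+6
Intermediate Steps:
m(I) = (-27 + I)*(41 + I)
p(M) = 117 (p(M) = -3*(-39) = 117)
t(H) = (-1107 + H**2 + 14*H)/H
-1653323 - t(p(18)) = -1653323 - (14 + 117 - 1107/117) = -1653323 - (14 + 117 - 1107*1/117) = -1653323 - (14 + 117 - 123/13) = -1653323 - 1*1580/13 = -1653323 - 1580/13 = -21494779/13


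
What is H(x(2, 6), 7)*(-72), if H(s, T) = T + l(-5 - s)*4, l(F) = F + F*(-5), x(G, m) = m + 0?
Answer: -13176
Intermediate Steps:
x(G, m) = m
l(F) = -4*F (l(F) = F - 5*F = -4*F)
H(s, T) = 80 + T + 16*s (H(s, T) = T - 4*(-5 - s)*4 = T + (20 + 4*s)*4 = T + (80 + 16*s) = 80 + T + 16*s)
H(x(2, 6), 7)*(-72) = (80 + 7 + 16*6)*(-72) = (80 + 7 + 96)*(-72) = 183*(-72) = -13176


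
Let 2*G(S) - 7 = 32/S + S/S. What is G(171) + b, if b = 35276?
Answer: 6032896/171 ≈ 35280.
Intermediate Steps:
G(S) = 4 + 16/S (G(S) = 7/2 + (32/S + S/S)/2 = 7/2 + (32/S + 1)/2 = 7/2 + (1 + 32/S)/2 = 7/2 + (½ + 16/S) = 4 + 16/S)
G(171) + b = (4 + 16/171) + 35276 = 700/171 + 35276 = 6032896/171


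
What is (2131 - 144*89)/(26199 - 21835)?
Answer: -10685/4364 ≈ -2.4484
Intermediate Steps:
(2131 - 144*89)/(26199 - 21835) = (2131 - 12816)/4364 = -10685*1/4364 = -10685/4364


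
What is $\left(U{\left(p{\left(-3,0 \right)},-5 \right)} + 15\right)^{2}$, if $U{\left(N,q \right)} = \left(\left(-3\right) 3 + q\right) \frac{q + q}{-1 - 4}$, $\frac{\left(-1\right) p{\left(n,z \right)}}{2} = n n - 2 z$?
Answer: $169$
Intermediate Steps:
$p{\left(n,z \right)} = - 2 n^{2} + 4 z$ ($p{\left(n,z \right)} = - 2 \left(n n - 2 z\right) = - 2 \left(n^{2} - 2 z\right) = - 2 n^{2} + 4 z$)
$U{\left(N,q \right)} = - \frac{2 q \left(-9 + q\right)}{5}$ ($U{\left(N,q \right)} = \left(-9 + q\right) \frac{2 q}{-5} = \left(-9 + q\right) 2 q \left(- \frac{1}{5}\right) = \left(-9 + q\right) \left(- \frac{2 q}{5}\right) = - \frac{2 q \left(-9 + q\right)}{5}$)
$\left(U{\left(p{\left(-3,0 \right)},-5 \right)} + 15\right)^{2} = \left(\frac{2}{5} \left(-5\right) \left(9 - -5\right) + 15\right)^{2} = \left(\frac{2}{5} \left(-5\right) \left(9 + 5\right) + 15\right)^{2} = \left(\frac{2}{5} \left(-5\right) 14 + 15\right)^{2} = \left(-28 + 15\right)^{2} = \left(-13\right)^{2} = 169$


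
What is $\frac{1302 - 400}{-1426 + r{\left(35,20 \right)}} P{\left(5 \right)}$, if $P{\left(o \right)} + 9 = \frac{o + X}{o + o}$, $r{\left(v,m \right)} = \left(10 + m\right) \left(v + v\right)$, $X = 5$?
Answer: $- \frac{3608}{337} \approx -10.706$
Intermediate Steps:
$r{\left(v,m \right)} = 2 v \left(10 + m\right)$ ($r{\left(v,m \right)} = \left(10 + m\right) 2 v = 2 v \left(10 + m\right)$)
$P{\left(o \right)} = -9 + \frac{5 + o}{2 o}$ ($P{\left(o \right)} = -9 + \frac{o + 5}{o + o} = -9 + \frac{5 + o}{2 o}$)
$\frac{1302 - 400}{-1426 + r{\left(35,20 \right)}} P{\left(5 \right)} = \frac{1302 - 400}{-1426 + 2 \cdot 35 \left(10 + 20\right)} \frac{5 - 85}{2 \cdot 5} = \frac{902}{-1426 + 2 \cdot 35 \cdot 30} \cdot \frac{1}{2} \cdot \frac{1}{5} \left(5 - 85\right) = \frac{902}{-1426 + 2100} \cdot \frac{1}{2} \cdot \frac{1}{5} \left(-80\right) = \frac{902}{674} \left(-8\right) = 902 \cdot \frac{1}{674} \left(-8\right) = \frac{451}{337} \left(-8\right) = - \frac{3608}{337}$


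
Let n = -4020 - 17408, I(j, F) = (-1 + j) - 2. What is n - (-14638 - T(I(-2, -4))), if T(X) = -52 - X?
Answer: -6837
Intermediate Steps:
I(j, F) = -3 + j
n = -21428
n - (-14638 - T(I(-2, -4))) = -21428 - (-14638 - (-52 - (-3 - 2))) = -21428 - (-14638 - (-52 - 1*(-5))) = -21428 - (-14638 - (-52 + 5)) = -21428 - (-14638 - 1*(-47)) = -21428 - (-14638 + 47) = -21428 - 1*(-14591) = -21428 + 14591 = -6837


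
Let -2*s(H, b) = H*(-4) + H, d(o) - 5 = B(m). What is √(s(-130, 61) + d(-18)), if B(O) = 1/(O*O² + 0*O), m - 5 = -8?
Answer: I*√15393/9 ≈ 13.785*I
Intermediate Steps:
m = -3 (m = 5 - 8 = -3)
B(O) = O⁻³ (B(O) = 1/(O³ + 0) = 1/(O³) = O⁻³)
d(o) = 134/27 (d(o) = 5 + (-3)⁻³ = 5 - 1/27 = 134/27)
s(H, b) = 3*H/2 (s(H, b) = -(H*(-4) + H)/2 = -(-4*H + H)/2 = -(-3)*H/2 = 3*H/2)
√(s(-130, 61) + d(-18)) = √((3/2)*(-130) + 134/27) = √(-195 + 134/27) = √(-5131/27) = I*√15393/9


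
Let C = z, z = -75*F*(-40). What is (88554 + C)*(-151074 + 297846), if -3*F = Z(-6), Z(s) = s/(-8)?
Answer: 12887168688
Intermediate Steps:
Z(s) = -s/8 (Z(s) = s*(-⅛) = -s/8)
F = -¼ (F = -(-1)*(-6)/24 = -⅓*¾ = -¼ ≈ -0.25000)
z = -750 (z = -75*(-¼)*(-40) = (75/4)*(-40) = -750)
C = -750
(88554 + C)*(-151074 + 297846) = (88554 - 750)*(-151074 + 297846) = 87804*146772 = 12887168688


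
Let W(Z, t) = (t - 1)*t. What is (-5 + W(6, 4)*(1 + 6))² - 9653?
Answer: -3412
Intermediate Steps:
W(Z, t) = t*(-1 + t) (W(Z, t) = (-1 + t)*t = t*(-1 + t))
(-5 + W(6, 4)*(1 + 6))² - 9653 = (-5 + (4*(-1 + 4))*(1 + 6))² - 9653 = (-5 + (4*3)*7)² - 9653 = (-5 + 12*7)² - 9653 = (-5 + 84)² - 9653 = 79² - 9653 = 6241 - 9653 = -3412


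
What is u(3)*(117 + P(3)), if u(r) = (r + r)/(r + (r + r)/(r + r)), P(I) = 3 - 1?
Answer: 357/2 ≈ 178.50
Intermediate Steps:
P(I) = 2
u(r) = 2*r/(1 + r) (u(r) = (2*r)/(r + (2*r)/((2*r))) = (2*r)/(r + (2*r)*(1/(2*r))) = (2*r)/(r + 1) = (2*r)/(1 + r) = 2*r/(1 + r))
u(3)*(117 + P(3)) = (2*3/(1 + 3))*(117 + 2) = (2*3/4)*119 = (2*3*(¼))*119 = (3/2)*119 = 357/2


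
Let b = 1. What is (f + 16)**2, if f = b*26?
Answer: 1764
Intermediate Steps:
f = 26 (f = 1*26 = 26)
(f + 16)**2 = (26 + 16)**2 = 42**2 = 1764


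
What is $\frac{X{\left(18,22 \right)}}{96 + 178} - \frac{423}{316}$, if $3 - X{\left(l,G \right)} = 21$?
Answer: $- \frac{60795}{43292} \approx -1.4043$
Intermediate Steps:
$X{\left(l,G \right)} = -18$ ($X{\left(l,G \right)} = 3 - 21 = -18$)
$\frac{X{\left(18,22 \right)}}{96 + 178} - \frac{423}{316} = - \frac{18}{96 + 178} - \frac{423}{316} = - \frac{18}{274} - \frac{423}{316} = \left(-18\right) \frac{1}{274} - \frac{423}{316} = - \frac{9}{137} - \frac{423}{316} = - \frac{60795}{43292}$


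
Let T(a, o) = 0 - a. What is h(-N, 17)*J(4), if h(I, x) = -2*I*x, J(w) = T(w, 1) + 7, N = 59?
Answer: 6018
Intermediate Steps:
T(a, o) = -a
J(w) = 7 - w (J(w) = -w + 7 = 7 - w)
h(I, x) = -2*I*x
h(-N, 17)*J(4) = (-2*(-1*59)*17)*(7 - 1*4) = (-2*(-59)*17)*(7 - 4) = 2006*3 = 6018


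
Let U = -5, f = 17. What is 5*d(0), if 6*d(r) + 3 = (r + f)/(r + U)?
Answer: -16/3 ≈ -5.3333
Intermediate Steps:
d(r) = -½ + (17 + r)/(6*(-5 + r)) (d(r) = -½ + ((r + 17)/(r - 5))/6 = -½ + ((17 + r)/(-5 + r))/6 = -½ + (17 + r)/(6*(-5 + r)))
5*d(0) = 5*((16 - 1*0)/(3*(-5 + 0))) = 5*((⅓)*(16 + 0)/(-5)) = 5*((⅓)*(-⅕)*16) = 5*(-16/15) = -16/3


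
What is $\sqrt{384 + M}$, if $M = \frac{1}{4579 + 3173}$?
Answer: $\frac{\sqrt{5768978322}}{3876} \approx 19.596$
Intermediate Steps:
$M = \frac{1}{7752} \approx 0.000129$
$\sqrt{384 + M} = \sqrt{384 + \frac{1}{7752}} = \sqrt{\frac{2976769}{7752}} = \frac{\sqrt{5768978322}}{3876}$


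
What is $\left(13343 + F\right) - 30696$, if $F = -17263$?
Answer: $-34616$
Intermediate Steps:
$\left(13343 + F\right) - 30696 = \left(13343 - 17263\right) - 30696 = -3920 - 30696 = -34616$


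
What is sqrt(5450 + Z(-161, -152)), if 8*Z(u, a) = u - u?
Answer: 5*sqrt(218) ≈ 73.824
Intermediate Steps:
Z(u, a) = 0 (Z(u, a) = (u - u)/8 = (1/8)*0 = 0)
sqrt(5450 + Z(-161, -152)) = sqrt(5450 + 0) = sqrt(5450) = 5*sqrt(218)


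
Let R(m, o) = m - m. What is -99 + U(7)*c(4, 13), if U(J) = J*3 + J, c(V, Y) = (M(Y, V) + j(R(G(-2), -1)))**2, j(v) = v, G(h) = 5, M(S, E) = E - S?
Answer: 2169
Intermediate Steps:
R(m, o) = 0
c(V, Y) = (V - Y)**2 (c(V, Y) = ((V - Y) + 0)**2 = (V - Y)**2)
U(J) = 4*J (U(J) = 3*J + J = 4*J)
-99 + U(7)*c(4, 13) = -99 + (4*7)*(4 - 1*13)**2 = -99 + 28*(4 - 13)**2 = -99 + 28*(-9)**2 = -99 + 28*81 = -99 + 2268 = 2169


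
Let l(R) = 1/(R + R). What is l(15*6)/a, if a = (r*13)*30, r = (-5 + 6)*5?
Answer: 1/351000 ≈ 2.8490e-6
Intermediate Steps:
r = 5 (r = 1*5 = 5)
l(R) = 1/(2*R)
a = 1950 (a = (5*13)*30 = 65*30 = 1950)
l(15*6)/a = (1/(2*((15*6))))/1950 = ((½)/90)*(1/1950) = ((½)*(1/90))*(1/1950) = (1/180)*(1/1950) = 1/351000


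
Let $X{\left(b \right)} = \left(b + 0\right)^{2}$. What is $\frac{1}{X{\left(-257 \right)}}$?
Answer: $\frac{1}{66049} \approx 1.514 \cdot 10^{-5}$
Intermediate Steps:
$X{\left(b \right)} = b^{2}$
$\frac{1}{X{\left(-257 \right)}} = \frac{1}{\left(-257\right)^{2}} = \frac{1}{66049}$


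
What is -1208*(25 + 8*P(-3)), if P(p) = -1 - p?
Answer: -49528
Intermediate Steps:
-1208*(25 + 8*P(-3)) = -1208*(25 + 8*(-1 - 1*(-3))) = -1208*(25 + 8*(-1 + 3)) = -1208*(25 + 8*2) = -1208*(25 + 16) = -1208*41 = -49528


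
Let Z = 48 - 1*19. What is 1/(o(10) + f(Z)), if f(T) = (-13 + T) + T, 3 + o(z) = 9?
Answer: 1/51 ≈ 0.019608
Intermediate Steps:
Z = 29 (Z = 48 - 19 = 29)
o(z) = 6 (o(z) = -3 + 9 = 6)
f(T) = -13 + 2*T
1/(o(10) + f(Z)) = 1/(6 + (-13 + 2*29)) = 1/(6 + (-13 + 58)) = 1/(6 + 45) = 1/51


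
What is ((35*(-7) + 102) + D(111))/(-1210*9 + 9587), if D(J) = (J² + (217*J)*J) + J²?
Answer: -2698156/1303 ≈ -2070.7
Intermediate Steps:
D(J) = 219*J² (D(J) = (J² + 217*J²) + J² = 218*J² + J² = 219*J²)
((35*(-7) + 102) + D(111))/(-1210*9 + 9587) = ((35*(-7) + 102) + 219*111²)/(-1210*9 + 9587) = ((-245 + 102) + 219*12321)/(-10890 + 9587) = (-143 + 2698299)/(-1303) = 2698156*(-1/1303) = -2698156/1303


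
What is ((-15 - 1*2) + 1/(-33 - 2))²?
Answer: 355216/1225 ≈ 289.97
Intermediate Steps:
((-15 - 1*2) + 1/(-33 - 2))² = ((-15 - 2) + 1/(-35))² = (-17 - 1/35)² = (-596/35)² = 355216/1225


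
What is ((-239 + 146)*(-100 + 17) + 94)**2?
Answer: 61042969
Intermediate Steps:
((-239 + 146)*(-100 + 17) + 94)**2 = (-93*(-83) + 94)**2 = (7719 + 94)**2 = 7813**2 = 61042969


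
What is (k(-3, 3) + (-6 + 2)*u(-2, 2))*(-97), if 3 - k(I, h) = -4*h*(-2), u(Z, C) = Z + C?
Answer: 2037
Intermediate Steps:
u(Z, C) = C + Z
k(I, h) = 3 - 8*h (k(I, h) = 3 - (-4*h)*(-2) = 3 - 8*h)
(k(-3, 3) + (-6 + 2)*u(-2, 2))*(-97) = ((3 - 8*3) + (-6 + 2)*(2 - 2))*(-97) = ((3 - 24) - 4*0)*(-97) = (-21 + 0)*(-97) = -21*(-97) = 2037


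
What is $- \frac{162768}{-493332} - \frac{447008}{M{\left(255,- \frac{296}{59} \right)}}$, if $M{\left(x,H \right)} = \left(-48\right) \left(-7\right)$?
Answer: $- \frac{164039182}{123333} \approx -1330.1$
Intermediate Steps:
$M{\left(x,H \right)} = 336$
$- \frac{162768}{-493332} - \frac{447008}{M{\left(255,- \frac{296}{59} \right)}} = - \frac{162768}{-493332} - \frac{447008}{336} = \left(-162768\right) \left(- \frac{1}{493332}\right) - \frac{27938}{21} = \frac{13564}{41111} - \frac{27938}{21} = - \frac{164039182}{123333}$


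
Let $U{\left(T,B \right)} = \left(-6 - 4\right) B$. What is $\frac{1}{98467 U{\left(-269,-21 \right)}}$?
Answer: $\frac{1}{20678070} \approx 4.836 \cdot 10^{-8}$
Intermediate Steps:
$U{\left(T,B \right)} = - 10 B$
$\frac{1}{98467 U{\left(-269,-21 \right)}} = \frac{1}{98467 \left(\left(-10\right) \left(-21\right)\right)} = \frac{1}{98467 \cdot 210} = \frac{1}{98467} \cdot \frac{1}{210} = \frac{1}{20678070}$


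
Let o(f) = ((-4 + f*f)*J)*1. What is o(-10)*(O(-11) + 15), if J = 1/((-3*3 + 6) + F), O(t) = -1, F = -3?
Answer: -224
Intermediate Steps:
J = -1/6 (J = 1/((-3*3 + 6) - 3) = 1/((-9 + 6) - 3) = 1/(-3 - 3) = 1/(-6) = -1/6 ≈ -0.16667)
o(f) = 2/3 - f**2/6 (o(f) = ((-4 + f*f)*(-1/6))*1 = ((-4 + f**2)*(-1/6))*1 = (2/3 - f**2/6)*1 = 2/3 - f**2/6)
o(-10)*(O(-11) + 15) = (2/3 - 1/6*(-10)**2)*(-1 + 15) = (2/3 - 1/6*100)*14 = (2/3 - 50/3)*14 = -16*14 = -224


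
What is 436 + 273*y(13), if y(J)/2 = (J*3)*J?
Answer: 277258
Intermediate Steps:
y(J) = 6*J² (y(J) = 2*((J*3)*J) = 2*((3*J)*J) = 2*(3*J²) = 6*J²)
436 + 273*y(13) = 436 + 273*(6*13²) = 436 + 273*(6*169) = 436 + 273*1014 = 436 + 276822 = 277258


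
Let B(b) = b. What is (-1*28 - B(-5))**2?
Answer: 529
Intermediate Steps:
(-1*28 - B(-5))**2 = (-1*28 - 1*(-5))**2 = (-28 + 5)**2 = (-23)**2 = 529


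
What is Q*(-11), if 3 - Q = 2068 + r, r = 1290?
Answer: 36905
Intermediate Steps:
Q = -3355 (Q = 3 - (2068 + 1290) = 3 - 1*3358 = 3 - 3358 = -3355)
Q*(-11) = -3355*(-11) = 36905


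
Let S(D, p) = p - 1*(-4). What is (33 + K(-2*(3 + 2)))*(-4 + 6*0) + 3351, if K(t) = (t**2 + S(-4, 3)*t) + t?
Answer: 3139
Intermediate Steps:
S(D, p) = 4 + p (S(D, p) = p + 4 = 4 + p)
K(t) = t**2 + 8*t (K(t) = (t**2 + (4 + 3)*t) + t = (t**2 + 7*t) + t = t**2 + 8*t)
(33 + K(-2*(3 + 2)))*(-4 + 6*0) + 3351 = (33 + (-2*(3 + 2))*(8 - 2*(3 + 2)))*(-4 + 6*0) + 3351 = (33 + (-2*5)*(8 - 2*5))*(-4 + 0) + 3351 = (33 - 10*(8 - 10))*(-4) + 3351 = (33 - 10*(-2))*(-4) + 3351 = (33 + 20)*(-4) + 3351 = 53*(-4) + 3351 = -212 + 3351 = 3139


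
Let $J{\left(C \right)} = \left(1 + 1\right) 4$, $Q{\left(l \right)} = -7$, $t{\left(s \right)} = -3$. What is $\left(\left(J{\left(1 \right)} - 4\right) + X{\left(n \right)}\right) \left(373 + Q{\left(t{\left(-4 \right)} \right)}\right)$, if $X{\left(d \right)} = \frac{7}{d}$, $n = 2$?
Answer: $2745$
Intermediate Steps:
$J{\left(C \right)} = 8$ ($J{\left(C \right)} = 2 \cdot 4 = 8$)
$\left(\left(J{\left(1 \right)} - 4\right) + X{\left(n \right)}\right) \left(373 + Q{\left(t{\left(-4 \right)} \right)}\right) = \left(\left(8 - 4\right) + \frac{7}{2}\right) \left(373 - 7\right) = \left(4 + 7 \cdot \frac{1}{2}\right) 366 = \left(4 + \frac{7}{2}\right) 366 = \frac{15}{2} \cdot 366 = 2745$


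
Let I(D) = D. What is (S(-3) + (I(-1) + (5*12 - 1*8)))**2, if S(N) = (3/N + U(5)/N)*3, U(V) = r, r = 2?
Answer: 2116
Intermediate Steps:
U(V) = 2
S(N) = 15/N (S(N) = (3/N + 2/N)*3 = (5/N)*3 = 15/N)
(S(-3) + (I(-1) + (5*12 - 1*8)))**2 = (15/(-3) + (-1 + (5*12 - 1*8)))**2 = (15*(-1/3) + (-1 + (60 - 8)))**2 = (-5 + (-1 + 52))**2 = (-5 + 51)**2 = 46**2 = 2116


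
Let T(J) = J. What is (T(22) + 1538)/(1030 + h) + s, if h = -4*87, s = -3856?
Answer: -1314116/341 ≈ -3853.7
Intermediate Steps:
h = -348
(T(22) + 1538)/(1030 + h) + s = (22 + 1538)/(1030 - 348) - 3856 = 1560/682 - 3856 = 1560*(1/682) - 3856 = 780/341 - 3856 = -1314116/341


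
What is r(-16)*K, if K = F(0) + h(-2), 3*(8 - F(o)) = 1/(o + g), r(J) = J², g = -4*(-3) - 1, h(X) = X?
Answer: 50432/33 ≈ 1528.2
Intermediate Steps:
g = 11 (g = 12 - 1 = 11)
F(o) = 8 - 1/(3*(11 + o)) (F(o) = 8 - 1/(3*(o + 11)) = 8 - 1/(3*(11 + o)))
K = 197/33 (K = (263 + 24*0)/(3*(11 + 0)) - 2 = (⅓)*(263 + 0)/11 - 2 = (⅓)*(1/11)*263 - 2 = 263/33 - 2 = 197/33 ≈ 5.9697)
r(-16)*K = (-16)²*(197/33) = 256*(197/33) = 50432/33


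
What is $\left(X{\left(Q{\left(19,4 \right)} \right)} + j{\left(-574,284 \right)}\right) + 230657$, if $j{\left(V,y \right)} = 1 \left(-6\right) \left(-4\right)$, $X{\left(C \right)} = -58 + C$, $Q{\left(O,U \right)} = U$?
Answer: $230627$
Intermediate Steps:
$j{\left(V,y \right)} = 24$ ($j{\left(V,y \right)} = \left(-6\right) \left(-4\right) = 24$)
$\left(X{\left(Q{\left(19,4 \right)} \right)} + j{\left(-574,284 \right)}\right) + 230657 = \left(\left(-58 + 4\right) + 24\right) + 230657 = \left(-54 + 24\right) + 230657 = -30 + 230657 = 230627$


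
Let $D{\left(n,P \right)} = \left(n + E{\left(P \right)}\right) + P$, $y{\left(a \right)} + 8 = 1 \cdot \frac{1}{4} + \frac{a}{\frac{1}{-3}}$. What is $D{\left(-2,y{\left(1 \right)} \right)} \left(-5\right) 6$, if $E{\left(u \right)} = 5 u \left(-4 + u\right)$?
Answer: $- \frac{187215}{8} \approx -23402.0$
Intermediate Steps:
$E{\left(u \right)} = 5 u \left(-4 + u\right)$
$y{\left(a \right)} = - \frac{31}{4} - 3 a$ ($y{\left(a \right)} = -8 + \left(1 \cdot \frac{1}{4} + \frac{a}{\frac{1}{-3}}\right) = -8 + \left(1 \cdot \frac{1}{4} + \frac{a}{- \frac{1}{3}}\right) = -8 + \left(\frac{1}{4} + a \left(-3\right)\right) = -8 - \left(- \frac{1}{4} + 3 a\right) = - \frac{31}{4} - 3 a$)
$D{\left(n,P \right)} = P + n + 5 P \left(-4 + P\right)$ ($D{\left(n,P \right)} = \left(n + 5 P \left(-4 + P\right)\right) + P = P + n + 5 P \left(-4 + P\right)$)
$D{\left(-2,y{\left(1 \right)} \right)} \left(-5\right) 6 = \left(\left(- \frac{31}{4} - 3\right) - 2 + 5 \left(- \frac{31}{4} - 3\right) \left(-4 - \frac{43}{4}\right)\right) \left(-5\right) 6 = \left(- \frac{43}{4} - 2 + 5 \left(- \frac{43}{4}\right) \left(-4 - \frac{43}{4}\right)\right) \left(-5\right) 6 = \left(- \frac{43}{4} - 2 + 5 \left(- \frac{43}{4}\right) \left(- \frac{59}{4}\right)\right) \left(-5\right) 6 = \left(- \frac{43}{4} - 2 + \frac{12685}{16}\right) \left(-5\right) 6 = \frac{12481}{16} \left(-5\right) 6 = \left(- \frac{62405}{16}\right) 6 = - \frac{187215}{8}$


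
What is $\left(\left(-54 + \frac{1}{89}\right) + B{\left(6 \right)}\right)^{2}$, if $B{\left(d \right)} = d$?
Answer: $\frac{18241441}{7921} \approx 2302.9$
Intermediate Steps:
$\left(\left(-54 + \frac{1}{89}\right) + B{\left(6 \right)}\right)^{2} = \left(\left(-54 + \frac{1}{89}\right) + 6\right)^{2} = \left(- \frac{4805}{89} + 6\right)^{2} = \left(- \frac{4271}{89}\right)^{2} = \frac{18241441}{7921}$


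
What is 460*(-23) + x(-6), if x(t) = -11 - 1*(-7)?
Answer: -10584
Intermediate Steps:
x(t) = -4 (x(t) = -11 + 7 = -4)
460*(-23) + x(-6) = 460*(-23) - 4 = -10580 - 4 = -10584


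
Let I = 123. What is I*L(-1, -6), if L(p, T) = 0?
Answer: 0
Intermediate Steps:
I*L(-1, -6) = 123*0 = 0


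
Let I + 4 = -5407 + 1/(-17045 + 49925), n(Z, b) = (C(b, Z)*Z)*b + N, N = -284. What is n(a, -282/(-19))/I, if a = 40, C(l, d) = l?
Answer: -101218975680/64226838119 ≈ -1.5760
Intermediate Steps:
n(Z, b) = -284 + Z*b**2 (n(Z, b) = (b*Z)*b - 284 = (Z*b)*b - 284 = Z*b**2 - 284 = -284 + Z*b**2)
I = -177913679/32880 (I = -4 + (-5407 + 1/(-17045 + 49925)) = -4 + (-5407 + 1/32880) = -4 - 177782159/32880 = -177913679/32880 ≈ -5411.0)
n(a, -282/(-19))/I = (-284 + 40*(-282/(-19))**2)/(-177913679/32880) = (-284 + 40*(-282*(-1/19))**2)*(-32880/177913679) = (-284 + 40*(282/19)**2)*(-32880/177913679) = (-284 + 40*(79524/361))*(-32880/177913679) = (-284 + 3180960/361)*(-32880/177913679) = (3078436/361)*(-32880/177913679) = -101218975680/64226838119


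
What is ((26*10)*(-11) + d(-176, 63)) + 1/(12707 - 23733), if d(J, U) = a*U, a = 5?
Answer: -28061171/11026 ≈ -2545.0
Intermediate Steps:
d(J, U) = 5*U
((26*10)*(-11) + d(-176, 63)) + 1/(12707 - 23733) = ((26*10)*(-11) + 5*63) + 1/(12707 - 23733) = (260*(-11) + 315) + 1/(-11026) = (-2860 + 315) - 1/11026 = -2545 - 1/11026 = -28061171/11026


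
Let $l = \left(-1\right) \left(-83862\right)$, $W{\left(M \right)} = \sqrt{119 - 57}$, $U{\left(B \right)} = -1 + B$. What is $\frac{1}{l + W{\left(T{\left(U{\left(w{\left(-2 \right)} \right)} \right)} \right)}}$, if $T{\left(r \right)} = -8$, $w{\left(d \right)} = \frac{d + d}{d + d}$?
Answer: $\frac{41931}{3516417491} - \frac{\sqrt{62}}{7032834982} \approx 1.1923 \cdot 10^{-5}$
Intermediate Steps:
$w{\left(d \right)} = 1$ ($w{\left(d \right)} = \frac{2 d}{2 d} = 2 d \frac{1}{2 d} = 1$)
$W{\left(M \right)} = \sqrt{62}$
$l = 83862$
$\frac{1}{l + W{\left(T{\left(U{\left(w{\left(-2 \right)} \right)} \right)} \right)}} = \frac{1}{83862 + \sqrt{62}}$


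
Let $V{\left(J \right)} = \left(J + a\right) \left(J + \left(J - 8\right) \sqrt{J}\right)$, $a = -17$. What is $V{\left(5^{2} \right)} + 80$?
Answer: $960$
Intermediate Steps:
$V{\left(J \right)} = \left(-17 + J\right) \left(J + \sqrt{J} \left(-8 + J\right)\right)$ ($V{\left(J \right)} = \left(J - 17\right) \left(J + \left(J - 8\right) \sqrt{J}\right) = \left(-17 + J\right) \left(J + \left(J - 8\right) \sqrt{J}\right) = \left(-17 + J\right) \left(J + \left(-8 + J\right) \sqrt{J}\right) = \left(-17 + J\right) \left(J + \sqrt{J} \left(-8 + J\right)\right)$)
$V{\left(5^{2} \right)} + 80 = \left(\left(5^{2}\right)^{2} + \left(5^{2}\right)^{\frac{5}{2}} - 25 \left(5^{2}\right)^{\frac{3}{2}} - 17 \cdot 5^{2} + 136 \sqrt{5^{2}}\right) + 80 = \left(25^{2} + 25^{\frac{5}{2}} - 25 \cdot 25^{\frac{3}{2}} - 425 + 136 \sqrt{25}\right) + 80 = \left(625 + 3125 - 3125 - 425 + 136 \cdot 5\right) + 80 = \left(625 + 3125 - 3125 - 425 + 680\right) + 80 = 880 + 80 = 960$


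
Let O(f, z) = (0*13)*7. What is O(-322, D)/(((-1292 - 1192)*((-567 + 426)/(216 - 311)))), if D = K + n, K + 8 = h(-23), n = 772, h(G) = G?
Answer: 0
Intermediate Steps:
K = -31 (K = -8 - 23 = -31)
D = 741 (D = -31 + 772 = 741)
O(f, z) = 0 (O(f, z) = 0*7 = 0)
O(-322, D)/(((-1292 - 1192)*((-567 + 426)/(216 - 311)))) = 0/(((-1292 - 1192)*((-567 + 426)/(216 - 311)))) = 0/((-(-350244)/(-95))) = 0/((-(-350244)*(-1)/95)) = 0/((-2484*141/95)) = 0/(-350244/95) = 0*(-95/350244) = 0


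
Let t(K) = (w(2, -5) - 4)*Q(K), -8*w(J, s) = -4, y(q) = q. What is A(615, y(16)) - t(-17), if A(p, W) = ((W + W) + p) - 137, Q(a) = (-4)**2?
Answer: 566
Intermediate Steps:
Q(a) = 16
w(J, s) = 1/2 (w(J, s) = -1/8*(-4) = 1/2)
t(K) = -56 (t(K) = (1/2 - 4)*16 = -7/2*16 = -56)
A(p, W) = -137 + p + 2*W (A(p, W) = (2*W + p) - 137 = (p + 2*W) - 137 = -137 + p + 2*W)
A(615, y(16)) - t(-17) = (-137 + 615 + 2*16) - 1*(-56) = (-137 + 615 + 32) + 56 = 510 + 56 = 566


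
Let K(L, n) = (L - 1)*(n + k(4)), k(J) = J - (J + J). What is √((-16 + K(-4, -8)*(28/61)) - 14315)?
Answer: I*√53223171/61 ≈ 119.6*I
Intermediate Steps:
k(J) = -J (k(J) = J - 2*J = -J)
K(L, n) = (-1 + L)*(-4 + n) (K(L, n) = (L - 1)*(n - 1*4) = (-1 + L)*(n - 4) = (-1 + L)*(-4 + n))
√((-16 + K(-4, -8)*(28/61)) - 14315) = √((-16 + (4 - 1*(-8) - 4*(-4) - 4*(-8))*(28/61)) - 14315) = √((-16 + (4 + 8 + 16 + 32)*(28*(1/61))) - 14315) = √((-16 + 60*(28/61)) - 14315) = √((-16 + 1680/61) - 14315) = √(704/61 - 14315) = √(-872511/61) = I*√53223171/61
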